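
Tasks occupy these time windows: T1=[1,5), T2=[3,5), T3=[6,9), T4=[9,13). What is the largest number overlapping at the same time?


Check each time point for overlaps:
  t=3: 2 tasks active (T1, T2)
Max concurrent = 2


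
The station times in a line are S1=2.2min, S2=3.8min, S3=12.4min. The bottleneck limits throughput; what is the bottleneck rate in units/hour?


Bottleneck = longest station time
Station times: [2.2, 3.8, 12.4]
Max = 12.4 min
Rate = 60 / 12.4
= 4.84 units/hour (bottleneck: 12.4min)


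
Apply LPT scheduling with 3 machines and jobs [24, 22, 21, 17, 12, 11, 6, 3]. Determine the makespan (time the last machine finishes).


Jobs (LPT sorted): [24, 22, 21, 17, 12, 11, 6, 3]
Machines: 3
  J=24 → Machine 1 (load: 0+24=24)
  J=22 → Machine 2 (load: 0+22=22)
  J=21 → Machine 3 (load: 0+21=21)
  J=17 → Machine 3 (load: 21+17=38)
  J=12 → Machine 2 (load: 22+12=34)
  J=11 → Machine 1 (load: 24+11=35)
  J=6 → Machine 2 (load: 34+6=40)
  J=3 → Machine 1 (load: 35+3=38)
Machine loads: [38, 40, 38]
Makespan = max = 40 time units


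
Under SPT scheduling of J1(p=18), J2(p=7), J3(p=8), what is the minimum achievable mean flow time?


SPT order: J2 → J3 → J1
Completion times:
  J2: C=7
  J3: C=15
  J1: C=33
Sum = 55, n = 3
Mean flow = 55/3
= 18.33


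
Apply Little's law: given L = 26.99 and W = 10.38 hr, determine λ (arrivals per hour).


Little's law: L = λW → λ = L / W
= 26.99 / 10.38
= 2.60 per hour


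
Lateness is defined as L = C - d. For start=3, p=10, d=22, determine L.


Completion = 3 + 10 = 13
Lateness = C - d = 13 - 22
= -9


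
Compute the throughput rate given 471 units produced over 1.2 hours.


Throughput = units / time
= 471 / 1.2
= 392.5 units/hour


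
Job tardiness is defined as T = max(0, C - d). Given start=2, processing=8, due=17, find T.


Completion = start + processing = 2 + 8 = 10
Tardiness = max(0, C - d) = max(0, 10 - 17)
= max(0, -7)
= 0


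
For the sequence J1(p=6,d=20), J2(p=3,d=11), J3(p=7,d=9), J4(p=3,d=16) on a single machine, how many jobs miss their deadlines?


Completion vs due date:
  J1: C=6, d=20 → on time
  J2: C=9, d=11 → on time
  J3: C=16, d=9 → TARDY
  J4: C=19, d=16 → TARDY
Tardy jobs: J3, J4
Count = 2


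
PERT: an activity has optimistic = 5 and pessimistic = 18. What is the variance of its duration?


σ² = ((p - o) / 6)² = (p - o)² / 36
= (18 - 5)² / 36
= 13² / 36
= 169 / 36
= 4.6944


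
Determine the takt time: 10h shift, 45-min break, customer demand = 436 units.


Available = 10×60 - 45 = 555 min
Takt time = 555 / 436
= 1.27 min/unit


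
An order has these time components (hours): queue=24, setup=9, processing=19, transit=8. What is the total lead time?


Lead time = queue + setup + processing + transit
= 24 + 9 + 19 + 8
= 60 hours


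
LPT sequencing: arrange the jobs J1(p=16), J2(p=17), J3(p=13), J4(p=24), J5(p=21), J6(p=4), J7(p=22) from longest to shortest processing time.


LPT: sort by longest processing time first
  J4: p=24
  J7: p=22
  J5: p=21
  J2: p=17
  J1: p=16
  J3: p=13
  J6: p=4
Order: J4 → J7 → J5 → J2 → J1 → J3 → J6


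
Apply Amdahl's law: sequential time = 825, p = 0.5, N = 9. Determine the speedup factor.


Amdahl's law: T_p = T × ((1-p) + p/N)
= 825 × ((1-0.5) + 0.5/9)
= 825 × (0.50 + 0.0556)
= 825 × 0.5556
= 458.33
Speedup = 825/458.33
= 1.80×


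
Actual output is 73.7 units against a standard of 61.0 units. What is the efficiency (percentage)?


Efficiency = (actual / standard) × 100
= (73.7 / 61.0) × 100
= 120.8%


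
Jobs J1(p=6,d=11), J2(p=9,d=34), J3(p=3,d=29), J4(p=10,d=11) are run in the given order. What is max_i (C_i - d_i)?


Lateness per job (L = C - d):
  J1: C=6, d=11, L=-5
  J2: C=15, d=34, L=-19
  J3: C=18, d=29, L=-11
  J4: C=28, d=11, L=17
Lmax = max(-5, -19, -11, 17)
= 17


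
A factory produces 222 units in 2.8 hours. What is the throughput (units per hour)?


Throughput = units / time
= 222 / 2.8
= 79.3 units/hour


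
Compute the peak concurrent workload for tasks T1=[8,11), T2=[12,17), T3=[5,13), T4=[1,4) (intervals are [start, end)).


Check each time point for overlaps:
  t=8: 2 tasks active (T1, T3)
Max concurrent = 2


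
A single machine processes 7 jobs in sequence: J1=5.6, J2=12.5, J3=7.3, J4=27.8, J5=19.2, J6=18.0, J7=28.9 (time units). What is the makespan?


Sequential makespan: sum all processing times
= 5.6 + 12.5 + 7.3 + 27.8 + 19.2 + 18.0 + 28.9
= 119.3 time units


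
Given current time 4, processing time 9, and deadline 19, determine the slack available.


Slack = due - current_time - processing
= 19 - 4 - 9
= 6


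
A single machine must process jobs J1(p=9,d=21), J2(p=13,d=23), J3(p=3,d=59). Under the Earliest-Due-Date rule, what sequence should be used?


EDD: sort by earliest due date
  J1: d=21, p=9
  J2: d=23, p=13
  J3: d=59, p=3
Order: J1 → J2 → J3


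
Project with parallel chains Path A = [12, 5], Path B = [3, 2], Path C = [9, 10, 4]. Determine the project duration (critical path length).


Path A: 12 + 5 = 17
Path B: 3 + 2 = 5
Path C: 9 + 10 + 4 = 23
Critical path = longest = max(17, 5, 23)
= 23 (Path C)


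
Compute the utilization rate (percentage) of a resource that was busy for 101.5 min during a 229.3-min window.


Utilization = busy / total × 100
= 101.5 / 229.3 × 100
= 44.3%


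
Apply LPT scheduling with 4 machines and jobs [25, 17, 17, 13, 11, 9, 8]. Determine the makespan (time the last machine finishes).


Jobs (LPT sorted): [25, 17, 17, 13, 11, 9, 8]
Machines: 4
  J=25 → Machine 1 (load: 0+25=25)
  J=17 → Machine 2 (load: 0+17=17)
  J=17 → Machine 3 (load: 0+17=17)
  J=13 → Machine 4 (load: 0+13=13)
  J=11 → Machine 4 (load: 13+11=24)
  J=9 → Machine 2 (load: 17+9=26)
  J=8 → Machine 3 (load: 17+8=25)
Machine loads: [25, 26, 25, 24]
Makespan = max = 26 time units


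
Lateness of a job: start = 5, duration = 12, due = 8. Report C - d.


Completion = 5 + 12 = 17
Lateness = C - d = 17 - 8
= 9


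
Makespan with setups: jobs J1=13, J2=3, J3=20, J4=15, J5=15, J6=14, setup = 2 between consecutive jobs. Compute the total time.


Makespan = Σ processing + (n-1) × setup
= (13 + 3 + 20 + 15 + 15 + 14) + (6-1)×2
= 80 + 10
= 90 time units


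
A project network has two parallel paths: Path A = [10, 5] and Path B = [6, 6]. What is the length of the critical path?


Path A: 10 + 5 = 15
Path B: 6 + 6 = 12
Critical path = longest = max(15, 12)
= 15 (Path A)


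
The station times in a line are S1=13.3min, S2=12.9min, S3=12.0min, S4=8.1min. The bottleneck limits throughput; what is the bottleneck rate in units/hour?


Bottleneck = longest station time
Station times: [13.3, 12.9, 12.0, 8.1]
Max = 13.3 min
Rate = 60 / 13.3
= 4.51 units/hour (bottleneck: 13.3min)


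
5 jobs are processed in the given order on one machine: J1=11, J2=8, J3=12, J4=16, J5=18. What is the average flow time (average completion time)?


Completion times:
  J1: completes at 11
  J2: completes at 19
  J3: completes at 31
  J4: completes at 47
  J5: completes at 65
Sum = 173
Average = 173/5
= 34.60


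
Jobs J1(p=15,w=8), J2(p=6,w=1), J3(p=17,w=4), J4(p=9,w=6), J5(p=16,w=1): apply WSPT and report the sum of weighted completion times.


WSPT order (by p/w): J4 → J1 → J3 → J2 → J5
  J4: C=9, w·C=6×9=54
  J1: C=24, w·C=8×24=192
  J3: C=41, w·C=4×41=164
  J2: C=47, w·C=1×47=47
  J5: C=63, w·C=1×63=63
Σ w·C = 520
= 520


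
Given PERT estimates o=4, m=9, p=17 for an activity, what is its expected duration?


te = (o + 4m + p) / 6
= (4 + 4×9 + 17) / 6
= (4 + 36 + 17) / 6
= 57 / 6
= 9.50


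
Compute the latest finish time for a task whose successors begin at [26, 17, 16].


LF = min of all successor start times
Successors start at: [26, 17, 16]
LF = min(26, 17, 16)
= 16


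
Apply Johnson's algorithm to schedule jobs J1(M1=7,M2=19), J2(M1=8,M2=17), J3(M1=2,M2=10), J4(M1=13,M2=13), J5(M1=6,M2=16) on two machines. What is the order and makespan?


Johnson's rule:
Group 1 (M1≤M2, sort by M1): ['J3', 'J5', 'J1', 'J2', 'J4']
Group 2 (M1>M2, sort desc M2): []
Sequence: J3 → J5 → J1 → J2 → J4
Makespan calculation:
  J3: M1 done=2, M2 done=12
  J5: M1 done=8, M2 done=28
  J1: M1 done=15, M2 done=47
  J2: M1 done=23, M2 done=64
  J4: M1 done=36, M2 done=77
= Sequence: J3 → J5 → J1 → J2 → J4, Makespan: 77


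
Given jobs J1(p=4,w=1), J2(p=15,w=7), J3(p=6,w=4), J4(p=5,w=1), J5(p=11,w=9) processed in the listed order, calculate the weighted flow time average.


Completion times:
  J1: C=4, w×C=1×4=4
  J2: C=19, w×C=7×19=133
  J3: C=25, w×C=4×25=100
  J4: C=30, w×C=1×30=30
  J5: C=41, w×C=9×41=369
Sum w×C = 636
Sum w = 22
Weighted avg = 636/22
= 28.91


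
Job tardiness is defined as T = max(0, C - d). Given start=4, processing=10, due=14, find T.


Completion = start + processing = 4 + 10 = 14
Tardiness = max(0, C - d) = max(0, 14 - 14)
= max(0, 0)
= 0


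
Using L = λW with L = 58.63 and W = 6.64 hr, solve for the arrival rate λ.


Little's law: L = λW → λ = L / W
= 58.63 / 6.64
= 8.83 per hour


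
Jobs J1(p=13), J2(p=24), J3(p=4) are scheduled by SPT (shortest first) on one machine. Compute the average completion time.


SPT order: J3 → J1 → J2
Completion times:
  J3: C=4
  J1: C=17
  J2: C=41
Sum = 62, n = 3
Mean flow = 62/3
= 20.67


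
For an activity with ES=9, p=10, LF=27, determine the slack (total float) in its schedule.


EF = ES + duration = 9 + 10 = 19
LS = LF - duration = 27 - 10 = 17
Total Float = LF - EF = 27 - 19
(or LS - ES = 17 - 9)
= 8


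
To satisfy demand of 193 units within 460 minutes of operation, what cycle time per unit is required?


Cycle time = available time / demand
= 460 / 193
= 2.38 min/unit


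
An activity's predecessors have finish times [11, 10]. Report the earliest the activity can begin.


ES = max of all predecessor completion times
Predecessors: [11, 10]
ES = max(11, 10)
= 11


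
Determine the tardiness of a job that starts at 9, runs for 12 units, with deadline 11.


Completion = start + processing = 9 + 12 = 21
Tardiness = max(0, C - d) = max(0, 21 - 11)
= max(0, 10)
= 10


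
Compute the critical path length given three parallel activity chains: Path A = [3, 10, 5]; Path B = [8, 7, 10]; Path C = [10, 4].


Path A: 3 + 10 + 5 = 18
Path B: 8 + 7 + 10 = 25
Path C: 10 + 4 = 14
Critical path = longest = max(18, 25, 14)
= 25 (Path B)


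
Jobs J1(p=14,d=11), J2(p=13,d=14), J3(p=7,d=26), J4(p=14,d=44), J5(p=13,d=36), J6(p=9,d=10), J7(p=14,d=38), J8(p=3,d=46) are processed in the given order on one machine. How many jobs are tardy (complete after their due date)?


Completion vs due date:
  J1: C=14, d=11 → TARDY
  J2: C=27, d=14 → TARDY
  J3: C=34, d=26 → TARDY
  J4: C=48, d=44 → TARDY
  J5: C=61, d=36 → TARDY
  J6: C=70, d=10 → TARDY
  J7: C=84, d=38 → TARDY
  J8: C=87, d=46 → TARDY
Tardy jobs: J1, J2, J3, J4, J5, J6, J7, J8
Count = 8


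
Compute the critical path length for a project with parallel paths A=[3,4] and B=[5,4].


Path A: 3 + 4 = 7
Path B: 5 + 4 = 9
Critical path = longest = max(7, 9)
= 9 (Path B)


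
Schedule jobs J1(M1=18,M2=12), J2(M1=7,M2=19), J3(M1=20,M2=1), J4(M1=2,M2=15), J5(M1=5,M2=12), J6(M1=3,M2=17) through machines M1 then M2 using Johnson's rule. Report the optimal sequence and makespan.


Johnson's rule:
Group 1 (M1≤M2, sort by M1): ['J4', 'J6', 'J5', 'J2']
Group 2 (M1>M2, sort desc M2): ['J1', 'J3']
Sequence: J4 → J6 → J5 → J2 → J1 → J3
Makespan calculation:
  J4: M1 done=2, M2 done=17
  J6: M1 done=5, M2 done=34
  J5: M1 done=10, M2 done=46
  J2: M1 done=17, M2 done=65
  J1: M1 done=35, M2 done=77
  J3: M1 done=55, M2 done=78
= Sequence: J4 → J6 → J5 → J2 → J1 → J3, Makespan: 78


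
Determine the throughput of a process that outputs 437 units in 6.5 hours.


Throughput = units / time
= 437 / 6.5
= 67.2 units/hour


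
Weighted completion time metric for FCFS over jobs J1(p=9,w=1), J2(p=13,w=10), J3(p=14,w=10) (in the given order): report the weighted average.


Completion times:
  J1: C=9, w×C=1×9=9
  J2: C=22, w×C=10×22=220
  J3: C=36, w×C=10×36=360
Sum w×C = 589
Sum w = 21
Weighted avg = 589/21
= 28.05


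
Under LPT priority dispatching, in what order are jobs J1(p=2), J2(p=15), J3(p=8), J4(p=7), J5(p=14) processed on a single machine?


LPT: sort by longest processing time first
  J2: p=15
  J5: p=14
  J3: p=8
  J4: p=7
  J1: p=2
Order: J2 → J5 → J3 → J4 → J1


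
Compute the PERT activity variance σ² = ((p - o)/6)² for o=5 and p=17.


σ² = ((p - o) / 6)² = (p - o)² / 36
= (17 - 5)² / 36
= 12² / 36
= 144 / 36
= 4.0000


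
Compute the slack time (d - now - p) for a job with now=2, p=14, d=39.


Slack = due - current_time - processing
= 39 - 2 - 14
= 23


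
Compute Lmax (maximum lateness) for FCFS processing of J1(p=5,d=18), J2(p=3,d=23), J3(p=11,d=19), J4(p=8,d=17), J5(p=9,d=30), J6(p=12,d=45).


Lateness per job (L = C - d):
  J1: C=5, d=18, L=-13
  J2: C=8, d=23, L=-15
  J3: C=19, d=19, L=0
  J4: C=27, d=17, L=10
  J5: C=36, d=30, L=6
  J6: C=48, d=45, L=3
Lmax = max(-13, -15, 0, 10, 6, 3)
= 10


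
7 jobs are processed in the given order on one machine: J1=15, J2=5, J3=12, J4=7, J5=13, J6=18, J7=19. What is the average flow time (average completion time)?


Completion times:
  J1: completes at 15
  J2: completes at 20
  J3: completes at 32
  J4: completes at 39
  J5: completes at 52
  J6: completes at 70
  J7: completes at 89
Sum = 317
Average = 317/7
= 45.29


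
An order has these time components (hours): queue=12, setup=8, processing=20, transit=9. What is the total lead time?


Lead time = queue + setup + processing + transit
= 12 + 8 + 20 + 9
= 49 hours


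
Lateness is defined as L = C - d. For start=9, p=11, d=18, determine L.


Completion = 9 + 11 = 20
Lateness = C - d = 20 - 18
= 2


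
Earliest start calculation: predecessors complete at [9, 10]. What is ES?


ES = max of all predecessor completion times
Predecessors: [9, 10]
ES = max(9, 10)
= 10


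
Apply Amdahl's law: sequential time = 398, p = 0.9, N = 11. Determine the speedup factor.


Amdahl's law: T_p = T × ((1-p) + p/N)
= 398 × ((1-0.9) + 0.9/11)
= 398 × (0.10 + 0.0818)
= 398 × 0.1818
= 72.36
Speedup = 398/72.36
= 5.50×


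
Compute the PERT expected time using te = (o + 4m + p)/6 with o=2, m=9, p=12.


te = (o + 4m + p) / 6
= (2 + 4×9 + 12) / 6
= (2 + 36 + 12) / 6
= 50 / 6
= 8.33


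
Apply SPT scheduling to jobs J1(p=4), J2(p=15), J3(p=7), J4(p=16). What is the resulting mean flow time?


SPT order: J1 → J3 → J2 → J4
Completion times:
  J1: C=4
  J3: C=11
  J2: C=26
  J4: C=42
Sum = 83, n = 4
Mean flow = 83/4
= 20.75


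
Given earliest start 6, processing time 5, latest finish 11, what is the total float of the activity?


EF = ES + duration = 6 + 5 = 11
LS = LF - duration = 11 - 5 = 6
Total Float = LF - EF = 11 - 11
(or LS - ES = 6 - 6)
= 0


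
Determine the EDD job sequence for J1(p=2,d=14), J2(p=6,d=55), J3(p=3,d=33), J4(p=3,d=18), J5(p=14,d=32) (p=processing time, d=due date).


EDD: sort by earliest due date
  J1: d=14, p=2
  J4: d=18, p=3
  J5: d=32, p=14
  J3: d=33, p=3
  J2: d=55, p=6
Order: J1 → J4 → J5 → J3 → J2


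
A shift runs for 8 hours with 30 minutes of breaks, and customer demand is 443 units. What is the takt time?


Available = 8×60 - 30 = 450 min
Takt time = 450 / 443
= 1.02 min/unit


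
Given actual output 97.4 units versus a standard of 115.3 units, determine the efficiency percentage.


Efficiency = (actual / standard) × 100
= (97.4 / 115.3) × 100
= 84.5%


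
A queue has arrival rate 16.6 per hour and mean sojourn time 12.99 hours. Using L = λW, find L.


Little's law: L = λ × W
= 16.6 × 12.99
= 215.63


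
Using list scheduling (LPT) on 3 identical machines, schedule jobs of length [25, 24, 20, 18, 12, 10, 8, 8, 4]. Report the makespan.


Jobs (LPT sorted): [25, 24, 20, 18, 12, 10, 8, 8, 4]
Machines: 3
  J=25 → Machine 1 (load: 0+25=25)
  J=24 → Machine 2 (load: 0+24=24)
  J=20 → Machine 3 (load: 0+20=20)
  J=18 → Machine 3 (load: 20+18=38)
  J=12 → Machine 2 (load: 24+12=36)
  J=10 → Machine 1 (load: 25+10=35)
  J=8 → Machine 1 (load: 35+8=43)
  J=8 → Machine 2 (load: 36+8=44)
  J=4 → Machine 3 (load: 38+4=42)
Machine loads: [43, 44, 42]
Makespan = max = 44 time units


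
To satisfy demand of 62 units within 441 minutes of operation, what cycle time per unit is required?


Cycle time = available time / demand
= 441 / 62
= 7.11 min/unit


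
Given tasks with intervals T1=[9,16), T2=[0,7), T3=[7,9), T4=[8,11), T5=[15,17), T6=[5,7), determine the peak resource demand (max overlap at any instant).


Check each time point for overlaps:
  t=5: 2 tasks active (T2, T6)
Max concurrent = 2


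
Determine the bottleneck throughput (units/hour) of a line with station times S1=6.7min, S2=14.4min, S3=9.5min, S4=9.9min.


Bottleneck = longest station time
Station times: [6.7, 14.4, 9.5, 9.9]
Max = 14.4 min
Rate = 60 / 14.4
= 4.17 units/hour (bottleneck: 14.4min)


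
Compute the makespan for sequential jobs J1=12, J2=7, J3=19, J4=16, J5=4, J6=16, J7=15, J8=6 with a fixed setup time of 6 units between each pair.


Makespan = Σ processing + (n-1) × setup
= (12 + 7 + 19 + 16 + 4 + 16 + 15 + 6) + (8-1)×6
= 95 + 42
= 137 time units


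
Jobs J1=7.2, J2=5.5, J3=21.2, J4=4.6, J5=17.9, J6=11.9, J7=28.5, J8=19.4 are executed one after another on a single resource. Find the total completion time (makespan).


Sequential makespan: sum all processing times
= 7.2 + 5.5 + 21.2 + 4.6 + 17.9 + 11.9 + 28.5 + 19.4
= 116.2 time units


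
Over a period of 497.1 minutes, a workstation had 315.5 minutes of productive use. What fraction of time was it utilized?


Utilization = busy / total × 100
= 315.5 / 497.1 × 100
= 63.5%


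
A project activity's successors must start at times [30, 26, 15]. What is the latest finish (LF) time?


LF = min of all successor start times
Successors start at: [30, 26, 15]
LF = min(30, 26, 15)
= 15


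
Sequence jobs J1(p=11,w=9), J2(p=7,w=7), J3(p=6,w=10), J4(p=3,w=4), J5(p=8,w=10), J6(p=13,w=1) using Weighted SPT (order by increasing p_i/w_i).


WSPT (Smith's rule): sort by p/w ascending
  J3: p/w = 6/10 = 0.600
  J4: p/w = 3/4 = 0.750
  J5: p/w = 8/10 = 0.800
  J2: p/w = 7/7 = 1.000
  J1: p/w = 11/9 = 1.222
  J6: p/w = 13/1 = 13.000
Order: J3 → J4 → J5 → J2 → J1 → J6


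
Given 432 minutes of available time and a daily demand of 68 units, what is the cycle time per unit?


Cycle time = available time / demand
= 432 / 68
= 6.35 min/unit


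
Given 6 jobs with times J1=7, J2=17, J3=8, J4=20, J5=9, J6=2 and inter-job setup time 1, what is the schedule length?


Makespan = Σ processing + (n-1) × setup
= (7 + 17 + 8 + 20 + 9 + 2) + (6-1)×1
= 63 + 5
= 68 time units


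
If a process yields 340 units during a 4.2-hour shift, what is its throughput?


Throughput = units / time
= 340 / 4.2
= 81.0 units/hour


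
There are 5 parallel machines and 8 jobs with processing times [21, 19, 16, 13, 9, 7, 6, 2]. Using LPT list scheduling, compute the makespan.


Jobs (LPT sorted): [21, 19, 16, 13, 9, 7, 6, 2]
Machines: 5
  J=21 → Machine 1 (load: 0+21=21)
  J=19 → Machine 2 (load: 0+19=19)
  J=16 → Machine 3 (load: 0+16=16)
  J=13 → Machine 4 (load: 0+13=13)
  J=9 → Machine 5 (load: 0+9=9)
  J=7 → Machine 5 (load: 9+7=16)
  J=6 → Machine 4 (load: 13+6=19)
  J=2 → Machine 3 (load: 16+2=18)
Machine loads: [21, 19, 18, 19, 16]
Makespan = max = 21 time units


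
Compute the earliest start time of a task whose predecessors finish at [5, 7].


ES = max of all predecessor completion times
Predecessors: [5, 7]
ES = max(5, 7)
= 7


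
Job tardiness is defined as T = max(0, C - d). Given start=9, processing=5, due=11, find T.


Completion = start + processing = 9 + 5 = 14
Tardiness = max(0, C - d) = max(0, 14 - 11)
= max(0, 3)
= 3


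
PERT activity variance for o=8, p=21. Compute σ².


σ² = ((p - o) / 6)² = (p - o)² / 36
= (21 - 8)² / 36
= 13² / 36
= 169 / 36
= 4.6944


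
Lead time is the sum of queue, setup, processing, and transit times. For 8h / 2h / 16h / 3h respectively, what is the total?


Lead time = queue + setup + processing + transit
= 8 + 2 + 16 + 3
= 29 hours


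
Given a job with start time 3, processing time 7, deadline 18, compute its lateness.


Completion = 3 + 7 = 10
Lateness = C - d = 10 - 18
= -8


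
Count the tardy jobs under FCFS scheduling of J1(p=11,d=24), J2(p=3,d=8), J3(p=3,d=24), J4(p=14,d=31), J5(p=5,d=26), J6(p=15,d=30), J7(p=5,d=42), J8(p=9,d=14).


Completion vs due date:
  J1: C=11, d=24 → on time
  J2: C=14, d=8 → TARDY
  J3: C=17, d=24 → on time
  J4: C=31, d=31 → on time
  J5: C=36, d=26 → TARDY
  J6: C=51, d=30 → TARDY
  J7: C=56, d=42 → TARDY
  J8: C=65, d=14 → TARDY
Tardy jobs: J2, J5, J6, J7, J8
Count = 5


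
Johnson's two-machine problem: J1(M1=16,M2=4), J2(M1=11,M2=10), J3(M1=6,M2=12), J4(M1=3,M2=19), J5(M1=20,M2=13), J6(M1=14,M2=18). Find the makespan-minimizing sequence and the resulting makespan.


Johnson's rule:
Group 1 (M1≤M2, sort by M1): ['J4', 'J3', 'J6']
Group 2 (M1>M2, sort desc M2): ['J5', 'J2', 'J1']
Sequence: J4 → J3 → J6 → J5 → J2 → J1
Makespan calculation:
  J4: M1 done=3, M2 done=22
  J3: M1 done=9, M2 done=34
  J6: M1 done=23, M2 done=52
  J5: M1 done=43, M2 done=65
  J2: M1 done=54, M2 done=75
  J1: M1 done=70, M2 done=79
= Sequence: J4 → J3 → J6 → J5 → J2 → J1, Makespan: 79


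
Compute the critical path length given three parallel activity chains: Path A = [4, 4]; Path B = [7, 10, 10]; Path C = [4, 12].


Path A: 4 + 4 = 8
Path B: 7 + 10 + 10 = 27
Path C: 4 + 12 = 16
Critical path = longest = max(8, 27, 16)
= 27 (Path B)


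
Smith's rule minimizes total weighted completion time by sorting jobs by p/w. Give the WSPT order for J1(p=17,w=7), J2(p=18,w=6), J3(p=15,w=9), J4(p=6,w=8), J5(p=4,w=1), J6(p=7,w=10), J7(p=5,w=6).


WSPT (Smith's rule): sort by p/w ascending
  J6: p/w = 7/10 = 0.700
  J4: p/w = 6/8 = 0.750
  J7: p/w = 5/6 = 0.833
  J3: p/w = 15/9 = 1.667
  J1: p/w = 17/7 = 2.429
  J2: p/w = 18/6 = 3.000
  J5: p/w = 4/1 = 4.000
Order: J6 → J4 → J7 → J3 → J1 → J2 → J5


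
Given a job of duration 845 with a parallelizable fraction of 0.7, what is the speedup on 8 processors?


Amdahl's law: T_p = T × ((1-p) + p/N)
= 845 × ((1-0.7) + 0.7/8)
= 845 × (0.30 + 0.0875)
= 845 × 0.3875
= 327.44
Speedup = 845/327.44
= 2.58×


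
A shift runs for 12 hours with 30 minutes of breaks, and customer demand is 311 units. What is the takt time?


Available = 12×60 - 30 = 690 min
Takt time = 690 / 311
= 2.22 min/unit


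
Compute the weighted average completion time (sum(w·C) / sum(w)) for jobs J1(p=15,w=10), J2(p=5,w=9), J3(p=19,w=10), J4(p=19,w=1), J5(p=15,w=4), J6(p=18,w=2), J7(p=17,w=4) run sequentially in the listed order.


Completion times:
  J1: C=15, w×C=10×15=150
  J2: C=20, w×C=9×20=180
  J3: C=39, w×C=10×39=390
  J4: C=58, w×C=1×58=58
  J5: C=73, w×C=4×73=292
  J6: C=91, w×C=2×91=182
  J7: C=108, w×C=4×108=432
Sum w×C = 1684
Sum w = 40
Weighted avg = 1684/40
= 42.10


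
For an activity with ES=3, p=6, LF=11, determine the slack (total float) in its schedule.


EF = ES + duration = 3 + 6 = 9
LS = LF - duration = 11 - 6 = 5
Total Float = LF - EF = 11 - 9
(or LS - ES = 5 - 3)
= 2


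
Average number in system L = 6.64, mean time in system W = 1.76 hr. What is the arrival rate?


Little's law: L = λW → λ = L / W
= 6.64 / 1.76
= 3.77 per hour


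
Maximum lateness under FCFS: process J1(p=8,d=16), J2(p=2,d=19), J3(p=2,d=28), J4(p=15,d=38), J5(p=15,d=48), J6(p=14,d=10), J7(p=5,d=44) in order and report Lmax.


Lateness per job (L = C - d):
  J1: C=8, d=16, L=-8
  J2: C=10, d=19, L=-9
  J3: C=12, d=28, L=-16
  J4: C=27, d=38, L=-11
  J5: C=42, d=48, L=-6
  J6: C=56, d=10, L=46
  J7: C=61, d=44, L=17
Lmax = max(-8, -9, -16, -11, -6, 46, 17)
= 46


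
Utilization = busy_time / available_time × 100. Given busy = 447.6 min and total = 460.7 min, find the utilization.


Utilization = busy / total × 100
= 447.6 / 460.7 × 100
= 97.2%


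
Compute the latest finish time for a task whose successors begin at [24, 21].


LF = min of all successor start times
Successors start at: [24, 21]
LF = min(24, 21)
= 21


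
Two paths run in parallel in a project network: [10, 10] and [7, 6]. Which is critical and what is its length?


Path A: 10 + 10 = 20
Path B: 7 + 6 = 13
Critical path = longest = max(20, 13)
= 20 (Path A)


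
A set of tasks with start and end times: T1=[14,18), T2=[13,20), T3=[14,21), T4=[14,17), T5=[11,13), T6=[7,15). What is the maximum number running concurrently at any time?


Check each time point for overlaps:
  t=14: 5 tasks active (T1, T2, T3, T4, T6)
Max concurrent = 5


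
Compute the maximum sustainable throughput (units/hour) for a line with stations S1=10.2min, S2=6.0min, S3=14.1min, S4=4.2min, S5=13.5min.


Bottleneck = longest station time
Station times: [10.2, 6.0, 14.1, 4.2, 13.5]
Max = 14.1 min
Rate = 60 / 14.1
= 4.26 units/hour (bottleneck: 14.1min)


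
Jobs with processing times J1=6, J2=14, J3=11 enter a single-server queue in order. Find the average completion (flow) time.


Completion times:
  J1: completes at 6
  J2: completes at 20
  J3: completes at 31
Sum = 57
Average = 57/3
= 19.00


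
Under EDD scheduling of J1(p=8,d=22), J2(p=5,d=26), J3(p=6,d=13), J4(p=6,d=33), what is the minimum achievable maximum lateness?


EDD order: J3 → J1 → J2 → J4
Completion and lateness:
  J3: C=6, d=13, L=6-13=-7
  J1: C=14, d=22, L=14-22=-8
  J2: C=19, d=26, L=19-26=-7
  J4: C=25, d=33, L=25-33=-8
Lmax = max(-7, -8, -7, -8)
= -7


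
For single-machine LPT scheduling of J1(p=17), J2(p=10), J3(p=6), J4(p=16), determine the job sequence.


LPT: sort by longest processing time first
  J1: p=17
  J4: p=16
  J2: p=10
  J3: p=6
Order: J1 → J4 → J2 → J3


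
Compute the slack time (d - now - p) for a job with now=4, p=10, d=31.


Slack = due - current_time - processing
= 31 - 4 - 10
= 17


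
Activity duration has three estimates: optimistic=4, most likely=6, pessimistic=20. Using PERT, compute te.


te = (o + 4m + p) / 6
= (4 + 4×6 + 20) / 6
= (4 + 24 + 20) / 6
= 48 / 6
= 8.00


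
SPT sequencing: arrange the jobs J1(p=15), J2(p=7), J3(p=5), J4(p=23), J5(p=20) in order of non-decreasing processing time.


SPT: sort by shortest processing time
  J3: p=5
  J2: p=7
  J1: p=15
  J5: p=20
  J4: p=23
Order: J3 → J2 → J1 → J5 → J4


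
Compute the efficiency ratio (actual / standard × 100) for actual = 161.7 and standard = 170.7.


Efficiency = (actual / standard) × 100
= (161.7 / 170.7) × 100
= 94.7%


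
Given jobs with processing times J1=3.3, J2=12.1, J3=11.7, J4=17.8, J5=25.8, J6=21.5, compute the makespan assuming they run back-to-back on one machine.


Sequential makespan: sum all processing times
= 3.3 + 12.1 + 11.7 + 17.8 + 25.8 + 21.5
= 92.2 time units


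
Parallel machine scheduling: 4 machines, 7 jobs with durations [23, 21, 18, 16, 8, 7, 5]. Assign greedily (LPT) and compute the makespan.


Jobs (LPT sorted): [23, 21, 18, 16, 8, 7, 5]
Machines: 4
  J=23 → Machine 1 (load: 0+23=23)
  J=21 → Machine 2 (load: 0+21=21)
  J=18 → Machine 3 (load: 0+18=18)
  J=16 → Machine 4 (load: 0+16=16)
  J=8 → Machine 4 (load: 16+8=24)
  J=7 → Machine 3 (load: 18+7=25)
  J=5 → Machine 2 (load: 21+5=26)
Machine loads: [23, 26, 25, 24]
Makespan = max = 26 time units


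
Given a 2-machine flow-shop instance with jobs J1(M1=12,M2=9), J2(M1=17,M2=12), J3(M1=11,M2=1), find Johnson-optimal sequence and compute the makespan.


Johnson's rule:
Group 1 (M1≤M2, sort by M1): []
Group 2 (M1>M2, sort desc M2): ['J2', 'J1', 'J3']
Sequence: J2 → J1 → J3
Makespan calculation:
  J2: M1 done=17, M2 done=29
  J1: M1 done=29, M2 done=38
  J3: M1 done=40, M2 done=41
= Sequence: J2 → J1 → J3, Makespan: 41


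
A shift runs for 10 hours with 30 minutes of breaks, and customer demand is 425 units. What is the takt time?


Available = 10×60 - 30 = 570 min
Takt time = 570 / 425
= 1.34 min/unit


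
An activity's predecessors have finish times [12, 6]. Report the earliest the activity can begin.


ES = max of all predecessor completion times
Predecessors: [12, 6]
ES = max(12, 6)
= 12


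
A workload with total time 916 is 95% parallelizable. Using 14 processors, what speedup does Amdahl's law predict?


Amdahl's law: T_p = T × ((1-p) + p/N)
= 916 × ((1-0.95) + 0.95/14)
= 916 × (0.05 + 0.0679)
= 916 × 0.1179
= 107.96
Speedup = 916/107.96
= 8.48×


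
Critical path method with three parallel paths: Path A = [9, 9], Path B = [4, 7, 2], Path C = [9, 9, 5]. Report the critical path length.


Path A: 9 + 9 = 18
Path B: 4 + 7 + 2 = 13
Path C: 9 + 9 + 5 = 23
Critical path = longest = max(18, 13, 23)
= 23 (Path C)


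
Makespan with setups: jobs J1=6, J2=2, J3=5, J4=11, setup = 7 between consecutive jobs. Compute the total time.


Makespan = Σ processing + (n-1) × setup
= (6 + 2 + 5 + 11) + (4-1)×7
= 24 + 21
= 45 time units


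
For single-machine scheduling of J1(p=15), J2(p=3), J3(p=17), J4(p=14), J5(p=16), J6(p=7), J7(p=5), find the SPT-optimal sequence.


SPT: sort by shortest processing time
  J2: p=3
  J7: p=5
  J6: p=7
  J4: p=14
  J1: p=15
  J5: p=16
  J3: p=17
Order: J2 → J7 → J6 → J4 → J1 → J5 → J3


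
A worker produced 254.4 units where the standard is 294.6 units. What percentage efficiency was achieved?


Efficiency = (actual / standard) × 100
= (254.4 / 294.6) × 100
= 86.4%


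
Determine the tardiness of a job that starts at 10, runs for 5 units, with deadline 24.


Completion = start + processing = 10 + 5 = 15
Tardiness = max(0, C - d) = max(0, 15 - 24)
= max(0, -9)
= 0


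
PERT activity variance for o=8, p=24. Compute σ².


σ² = ((p - o) / 6)² = (p - o)² / 36
= (24 - 8)² / 36
= 16² / 36
= 256 / 36
= 7.1111


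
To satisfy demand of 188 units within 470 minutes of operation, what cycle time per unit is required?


Cycle time = available time / demand
= 470 / 188
= 2.50 min/unit


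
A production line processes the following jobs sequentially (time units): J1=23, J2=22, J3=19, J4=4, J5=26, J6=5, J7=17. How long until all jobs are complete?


Sequential makespan: sum all processing times
= 23 + 22 + 19 + 4 + 26 + 5 + 17
= 116 time units


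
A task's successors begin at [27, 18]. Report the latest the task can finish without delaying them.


LF = min of all successor start times
Successors start at: [27, 18]
LF = min(27, 18)
= 18


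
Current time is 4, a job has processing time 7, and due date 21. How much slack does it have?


Slack = due - current_time - processing
= 21 - 4 - 7
= 10


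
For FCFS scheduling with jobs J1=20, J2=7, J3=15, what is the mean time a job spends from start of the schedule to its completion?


Completion times:
  J1: completes at 20
  J2: completes at 27
  J3: completes at 42
Sum = 89
Average = 89/3
= 29.67


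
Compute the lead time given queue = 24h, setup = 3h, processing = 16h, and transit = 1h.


Lead time = queue + setup + processing + transit
= 24 + 3 + 16 + 1
= 44 hours


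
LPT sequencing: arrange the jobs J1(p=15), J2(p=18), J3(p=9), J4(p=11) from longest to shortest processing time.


LPT: sort by longest processing time first
  J2: p=18
  J1: p=15
  J4: p=11
  J3: p=9
Order: J2 → J1 → J4 → J3


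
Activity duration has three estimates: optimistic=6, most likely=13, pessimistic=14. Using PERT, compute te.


te = (o + 4m + p) / 6
= (6 + 4×13 + 14) / 6
= (6 + 52 + 14) / 6
= 72 / 6
= 12.00


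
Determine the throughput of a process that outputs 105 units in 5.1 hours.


Throughput = units / time
= 105 / 5.1
= 20.6 units/hour


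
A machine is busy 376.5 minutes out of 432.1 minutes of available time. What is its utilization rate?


Utilization = busy / total × 100
= 376.5 / 432.1 × 100
= 87.1%


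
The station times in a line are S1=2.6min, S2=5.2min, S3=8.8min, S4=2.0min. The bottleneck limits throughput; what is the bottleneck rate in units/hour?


Bottleneck = longest station time
Station times: [2.6, 5.2, 8.8, 2.0]
Max = 8.8 min
Rate = 60 / 8.8
= 6.82 units/hour (bottleneck: 8.8min)


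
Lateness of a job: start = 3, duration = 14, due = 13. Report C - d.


Completion = 3 + 14 = 17
Lateness = C - d = 17 - 13
= 4


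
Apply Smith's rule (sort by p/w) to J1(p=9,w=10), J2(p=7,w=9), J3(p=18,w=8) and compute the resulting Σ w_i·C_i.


WSPT order (by p/w): J2 → J1 → J3
  J2: C=7, w·C=9×7=63
  J1: C=16, w·C=10×16=160
  J3: C=34, w·C=8×34=272
Σ w·C = 495
= 495


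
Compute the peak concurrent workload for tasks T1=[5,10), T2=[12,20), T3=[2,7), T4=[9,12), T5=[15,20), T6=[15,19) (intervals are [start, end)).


Check each time point for overlaps:
  t=15: 3 tasks active (T2, T5, T6)
Max concurrent = 3


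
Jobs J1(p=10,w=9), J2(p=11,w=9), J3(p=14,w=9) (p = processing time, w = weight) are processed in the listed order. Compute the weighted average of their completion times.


Completion times:
  J1: C=10, w×C=9×10=90
  J2: C=21, w×C=9×21=189
  J3: C=35, w×C=9×35=315
Sum w×C = 594
Sum w = 27
Weighted avg = 594/27
= 22.00


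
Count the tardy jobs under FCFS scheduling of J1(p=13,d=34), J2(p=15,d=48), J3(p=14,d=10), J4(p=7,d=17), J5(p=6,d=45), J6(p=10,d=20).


Completion vs due date:
  J1: C=13, d=34 → on time
  J2: C=28, d=48 → on time
  J3: C=42, d=10 → TARDY
  J4: C=49, d=17 → TARDY
  J5: C=55, d=45 → TARDY
  J6: C=65, d=20 → TARDY
Tardy jobs: J3, J4, J5, J6
Count = 4


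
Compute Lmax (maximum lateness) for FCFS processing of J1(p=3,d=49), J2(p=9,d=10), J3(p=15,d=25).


Lateness per job (L = C - d):
  J1: C=3, d=49, L=-46
  J2: C=12, d=10, L=2
  J3: C=27, d=25, L=2
Lmax = max(-46, 2, 2)
= 2


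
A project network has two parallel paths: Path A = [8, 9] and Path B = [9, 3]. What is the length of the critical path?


Path A: 8 + 9 = 17
Path B: 9 + 3 = 12
Critical path = longest = max(17, 12)
= 17 (Path A)


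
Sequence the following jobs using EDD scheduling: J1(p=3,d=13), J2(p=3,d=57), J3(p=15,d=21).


EDD: sort by earliest due date
  J1: d=13, p=3
  J3: d=21, p=15
  J2: d=57, p=3
Order: J1 → J3 → J2


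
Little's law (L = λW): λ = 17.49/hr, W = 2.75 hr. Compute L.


Little's law: L = λ × W
= 17.49 × 2.75
= 48.10


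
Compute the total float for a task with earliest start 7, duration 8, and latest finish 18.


EF = ES + duration = 7 + 8 = 15
LS = LF - duration = 18 - 8 = 10
Total Float = LF - EF = 18 - 15
(or LS - ES = 10 - 7)
= 3


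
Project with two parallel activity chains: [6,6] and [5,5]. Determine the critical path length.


Path A: 6 + 6 = 12
Path B: 5 + 5 = 10
Critical path = longest = max(12, 10)
= 12 (Path A)


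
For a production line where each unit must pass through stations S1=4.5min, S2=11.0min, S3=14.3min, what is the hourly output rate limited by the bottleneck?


Bottleneck = longest station time
Station times: [4.5, 11.0, 14.3]
Max = 14.3 min
Rate = 60 / 14.3
= 4.20 units/hour (bottleneck: 14.3min)


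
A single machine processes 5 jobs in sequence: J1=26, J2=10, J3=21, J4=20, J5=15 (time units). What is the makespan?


Sequential makespan: sum all processing times
= 26 + 10 + 21 + 20 + 15
= 92 time units


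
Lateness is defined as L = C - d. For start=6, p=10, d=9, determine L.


Completion = 6 + 10 = 16
Lateness = C - d = 16 - 9
= 7


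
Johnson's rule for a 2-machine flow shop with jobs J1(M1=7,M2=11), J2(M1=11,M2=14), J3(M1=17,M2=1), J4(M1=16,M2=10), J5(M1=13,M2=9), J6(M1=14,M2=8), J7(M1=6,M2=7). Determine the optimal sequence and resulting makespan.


Johnson's rule:
Group 1 (M1≤M2, sort by M1): ['J7', 'J1', 'J2']
Group 2 (M1>M2, sort desc M2): ['J4', 'J5', 'J6', 'J3']
Sequence: J7 → J1 → J2 → J4 → J5 → J6 → J3
Makespan calculation:
  J7: M1 done=6, M2 done=13
  J1: M1 done=13, M2 done=24
  J2: M1 done=24, M2 done=38
  J4: M1 done=40, M2 done=50
  J5: M1 done=53, M2 done=62
  J6: M1 done=67, M2 done=75
  J3: M1 done=84, M2 done=85
= Sequence: J7 → J1 → J2 → J4 → J5 → J6 → J3, Makespan: 85


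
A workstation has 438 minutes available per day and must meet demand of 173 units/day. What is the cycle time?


Cycle time = available time / demand
= 438 / 173
= 2.53 min/unit


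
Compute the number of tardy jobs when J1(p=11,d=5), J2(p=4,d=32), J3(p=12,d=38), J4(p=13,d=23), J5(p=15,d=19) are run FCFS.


Completion vs due date:
  J1: C=11, d=5 → TARDY
  J2: C=15, d=32 → on time
  J3: C=27, d=38 → on time
  J4: C=40, d=23 → TARDY
  J5: C=55, d=19 → TARDY
Tardy jobs: J1, J4, J5
Count = 3


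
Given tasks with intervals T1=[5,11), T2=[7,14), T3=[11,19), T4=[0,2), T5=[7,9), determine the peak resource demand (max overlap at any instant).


Check each time point for overlaps:
  t=7: 3 tasks active (T1, T2, T5)
Max concurrent = 3


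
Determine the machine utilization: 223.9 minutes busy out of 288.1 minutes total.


Utilization = busy / total × 100
= 223.9 / 288.1 × 100
= 77.7%


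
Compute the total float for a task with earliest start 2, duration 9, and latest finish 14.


EF = ES + duration = 2 + 9 = 11
LS = LF - duration = 14 - 9 = 5
Total Float = LF - EF = 14 - 11
(or LS - ES = 5 - 2)
= 3


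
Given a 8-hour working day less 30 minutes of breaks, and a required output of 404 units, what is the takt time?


Available = 8×60 - 30 = 450 min
Takt time = 450 / 404
= 1.11 min/unit


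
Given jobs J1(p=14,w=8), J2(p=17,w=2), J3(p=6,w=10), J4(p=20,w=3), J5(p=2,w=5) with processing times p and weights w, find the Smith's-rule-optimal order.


WSPT (Smith's rule): sort by p/w ascending
  J5: p/w = 2/5 = 0.400
  J3: p/w = 6/10 = 0.600
  J1: p/w = 14/8 = 1.750
  J4: p/w = 20/3 = 6.667
  J2: p/w = 17/2 = 8.500
Order: J5 → J3 → J1 → J4 → J2


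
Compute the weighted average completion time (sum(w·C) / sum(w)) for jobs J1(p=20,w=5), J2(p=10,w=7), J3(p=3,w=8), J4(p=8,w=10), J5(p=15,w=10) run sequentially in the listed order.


Completion times:
  J1: C=20, w×C=5×20=100
  J2: C=30, w×C=7×30=210
  J3: C=33, w×C=8×33=264
  J4: C=41, w×C=10×41=410
  J5: C=56, w×C=10×56=560
Sum w×C = 1544
Sum w = 40
Weighted avg = 1544/40
= 38.60


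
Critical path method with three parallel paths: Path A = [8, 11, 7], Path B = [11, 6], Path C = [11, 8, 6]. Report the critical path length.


Path A: 8 + 11 + 7 = 26
Path B: 11 + 6 = 17
Path C: 11 + 8 + 6 = 25
Critical path = longest = max(26, 17, 25)
= 26 (Path A)


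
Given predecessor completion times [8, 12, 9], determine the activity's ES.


ES = max of all predecessor completion times
Predecessors: [8, 12, 9]
ES = max(8, 12, 9)
= 12


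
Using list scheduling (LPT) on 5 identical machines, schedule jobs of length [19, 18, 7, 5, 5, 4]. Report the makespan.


Jobs (LPT sorted): [19, 18, 7, 5, 5, 4]
Machines: 5
  J=19 → Machine 1 (load: 0+19=19)
  J=18 → Machine 2 (load: 0+18=18)
  J=7 → Machine 3 (load: 0+7=7)
  J=5 → Machine 4 (load: 0+5=5)
  J=5 → Machine 5 (load: 0+5=5)
  J=4 → Machine 4 (load: 5+4=9)
Machine loads: [19, 18, 7, 9, 5]
Makespan = max = 19 time units


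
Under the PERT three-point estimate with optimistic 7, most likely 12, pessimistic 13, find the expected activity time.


te = (o + 4m + p) / 6
= (7 + 4×12 + 13) / 6
= (7 + 48 + 13) / 6
= 68 / 6
= 11.33
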